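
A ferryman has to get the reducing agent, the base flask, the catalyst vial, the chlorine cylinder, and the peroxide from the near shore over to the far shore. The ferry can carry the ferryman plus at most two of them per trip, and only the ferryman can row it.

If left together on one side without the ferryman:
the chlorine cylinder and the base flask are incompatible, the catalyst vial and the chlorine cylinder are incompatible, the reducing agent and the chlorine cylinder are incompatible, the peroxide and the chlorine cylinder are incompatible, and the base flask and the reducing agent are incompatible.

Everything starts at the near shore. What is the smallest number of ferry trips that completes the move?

Counting alone: the ferryman can take at most 2 across per trip to the far shore, so moving all 5 needs at least 3 loaded trips out, with a return between consecutive ones — at least 5 crossings.
The safety rule pushes this higher. Following every safe sequence of crossings, the most of the 5 that can be at the far shore as the ferry arrives there on crossing 5 is 4 — never all 5.
So no plan with fewer than 7 crossings exists, and this one achieves 7:
1. Ferryman goes to the far shore with the chlorine cylinder and the reducing agent.  [the near shore: the base flask, the catalyst vial, the peroxide | the far shore: the chlorine cylinder, the reducing agent]
2. Ferryman goes back to the near shore with the reducing agent.  [the near shore: the base flask, the catalyst vial, the peroxide, the reducing agent | the far shore: the chlorine cylinder]
3. Ferryman goes to the far shore with the catalyst vial and the reducing agent.  [the near shore: the base flask, the peroxide | the far shore: the catalyst vial, the chlorine cylinder, the reducing agent]
4. Ferryman goes back to the near shore with the chlorine cylinder.  [the near shore: the base flask, the chlorine cylinder, the peroxide | the far shore: the catalyst vial, the reducing agent]
5. Ferryman goes to the far shore with the base flask and the peroxide.  [the near shore: the chlorine cylinder | the far shore: the base flask, the catalyst vial, the peroxide, the reducing agent]
6. Ferryman goes back to the near shore with the reducing agent.  [the near shore: the chlorine cylinder, the reducing agent | the far shore: the base flask, the catalyst vial, the peroxide]
7. Ferryman goes to the far shore with the chlorine cylinder and the reducing agent.  [the near shore: — | the far shore: the base flask, the catalyst vial, the chlorine cylinder, the peroxide, the reducing agent]

7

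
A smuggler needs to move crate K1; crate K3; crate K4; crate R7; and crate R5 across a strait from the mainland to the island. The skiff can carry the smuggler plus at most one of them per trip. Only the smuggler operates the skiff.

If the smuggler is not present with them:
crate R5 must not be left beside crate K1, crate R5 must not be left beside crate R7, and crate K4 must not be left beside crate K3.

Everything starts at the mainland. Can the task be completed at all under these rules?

No

Whatever the first load, the items left behind include a forbidden pair without the smuggler. No opening move is safe, so no plan exists.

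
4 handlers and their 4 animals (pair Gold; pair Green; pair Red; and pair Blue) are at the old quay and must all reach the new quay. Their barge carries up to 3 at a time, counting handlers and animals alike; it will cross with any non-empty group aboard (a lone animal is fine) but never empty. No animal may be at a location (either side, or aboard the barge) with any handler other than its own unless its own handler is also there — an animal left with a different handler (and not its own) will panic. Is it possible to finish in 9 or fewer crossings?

Yes

Yes — this plan uses 9 crossings (≤ 9):
1. animal Gold and handler Gold cross → the new quay.
2. handler Gold crosses ← the old quay.
3. animal Green, handler Gold, and handler Green cross → the new quay.
4. animal Gold and handler Gold cross ← the old quay.
5. handler Blue, handler Gold, and handler Red cross → the new quay.
6. animal Green crosses ← the old quay.
7. animal Gold and animal Green cross → the new quay.
8. animal Gold crosses ← the old quay.
9. animal Blue, animal Gold, and animal Red cross → the new quay.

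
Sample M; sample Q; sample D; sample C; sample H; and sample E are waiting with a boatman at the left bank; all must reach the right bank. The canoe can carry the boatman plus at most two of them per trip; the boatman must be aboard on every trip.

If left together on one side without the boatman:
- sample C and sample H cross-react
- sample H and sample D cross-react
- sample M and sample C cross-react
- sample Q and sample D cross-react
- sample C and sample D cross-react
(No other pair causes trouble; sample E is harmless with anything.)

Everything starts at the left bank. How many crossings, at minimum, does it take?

9

Counting alone: the boatman can take at most 2 across per trip to the right bank, so moving all 6 needs at least 3 loaded trips out, with a return between consecutive ones — at least 5 crossings.
The safety rule pushes this higher. Following every safe sequence of crossings, the most of the 6 that can be at the right bank as the canoe arrives there on crossings 5, 7 is 4, 5 respectively — never all 6.
So no plan with fewer than 9 crossings exists, and this one achieves 9:
1. Boatman goes to the right bank with sample C and sample D.  [the left bank: sample E, sample H, sample M, sample Q | the right bank: sample C, sample D]
2. Boatman goes back to the left bank with sample D.  [the left bank: sample D, sample E, sample H, sample M, sample Q | the right bank: sample C]
3. Boatman goes to the right bank with sample D and sample M.  [the left bank: sample E, sample H, sample Q | the right bank: sample C, sample D, sample M]
4. Boatman goes back to the left bank with sample C.  [the left bank: sample C, sample E, sample H, sample Q | the right bank: sample D, sample M]
5. Boatman goes to the right bank with sample H and sample Q.  [the left bank: sample C, sample E | the right bank: sample D, sample H, sample M, sample Q]
6. Boatman goes back to the left bank with sample D.  [the left bank: sample C, sample D, sample E | the right bank: sample H, sample M, sample Q]
7. Boatman goes to the right bank with sample D and sample E.  [the left bank: sample C | the right bank: sample D, sample E, sample H, sample M, sample Q]
8. Boatman goes back to the left bank with sample D.  [the left bank: sample C, sample D | the right bank: sample E, sample H, sample M, sample Q]
9. Boatman goes to the right bank with sample C and sample D.  [the left bank: — | the right bank: sample C, sample D, sample E, sample H, sample M, sample Q]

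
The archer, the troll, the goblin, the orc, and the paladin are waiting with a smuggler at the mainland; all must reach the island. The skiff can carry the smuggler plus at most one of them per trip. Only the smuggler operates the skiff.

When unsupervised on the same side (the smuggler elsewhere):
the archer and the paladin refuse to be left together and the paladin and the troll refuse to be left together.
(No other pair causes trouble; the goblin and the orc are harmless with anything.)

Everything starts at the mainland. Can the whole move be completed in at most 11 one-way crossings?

Yes — this plan uses 11 crossings (≤ 11):
1. Smuggler goes to the island with the paladin.
2. Smuggler goes back to the mainland alone.
3. Smuggler goes to the island with the archer.
4. Smuggler goes back to the mainland with the paladin.
5. Smuggler goes to the island with the troll.
6. Smuggler goes back to the mainland alone.
7. Smuggler goes to the island with the goblin.
8. Smuggler goes back to the mainland alone.
9. Smuggler goes to the island with the orc.
10. Smuggler goes back to the mainland alone.
11. Smuggler goes to the island with the paladin.

Yes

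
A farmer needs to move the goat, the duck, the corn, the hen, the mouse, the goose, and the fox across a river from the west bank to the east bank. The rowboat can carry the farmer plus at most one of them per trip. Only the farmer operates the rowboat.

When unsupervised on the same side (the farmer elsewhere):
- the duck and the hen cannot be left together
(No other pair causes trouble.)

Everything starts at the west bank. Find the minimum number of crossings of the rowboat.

Counting alone: the farmer can take at most 1 across per trip to the east bank, so moving all 7 needs at least 7 loaded trips out, with a return between consecutive ones — at least 13 crossings.
The plan below uses exactly 13 crossings, so it is optimal:
1. Farmer goes to the east bank with the duck.
2. Farmer goes back to the west bank alone.
3. Farmer goes to the east bank with the goat.
4. Farmer goes back to the west bank alone.
5. Farmer goes to the east bank with the corn.
6. Farmer goes back to the west bank alone.
7. Farmer goes to the east bank with the mouse.
8. Farmer goes back to the west bank alone.
9. Farmer goes to the east bank with the goose.
10. Farmer goes back to the west bank alone.
11. Farmer goes to the east bank with the fox.
12. Farmer goes back to the west bank alone.
13. Farmer goes to the east bank with the hen.

13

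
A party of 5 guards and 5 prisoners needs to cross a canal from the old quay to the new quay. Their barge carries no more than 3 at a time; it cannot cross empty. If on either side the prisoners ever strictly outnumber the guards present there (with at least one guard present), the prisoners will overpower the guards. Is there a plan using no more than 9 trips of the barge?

No

Counting alone: each trip to the new quay takes at most 3 across and each return brings at least 1 back, so after t trips out (and t−1 returns) at most 3t − (t−1) of the 10 are across; that first reaches 10 at t = 5, so at least 9 crossings are needed.
The safety rule pushes this higher. Following every safe sequence of crossings, the most of the 10 that can be at the new quay as the barge arrives there on crossing 9 is 9 — never all 10.
So the move cannot be finished within 9 crossings. (The shortest complete plan takes 11:)
1. 2 prisoners → the new quay.  (the old quay: 5G 3P; the new quay: 0G 2P)
2. 1 prisoner ← the old quay.  (the old quay: 5G 4P; the new quay: 0G 1P)
3. 3 prisoners → the new quay.  (the old quay: 5G 1P; the new quay: 0G 4P)
4. 1 prisoner ← the old quay.  (the old quay: 5G 2P; the new quay: 0G 3P)
5. 3 guards → the new quay.  (the old quay: 2G 2P; the new quay: 3G 3P)
6. 1 guard and 1 prisoner ← the old quay.  (the old quay: 3G 3P; the new quay: 2G 2P)
7. 3 guards → the new quay.  (the old quay: 0G 3P; the new quay: 5G 2P)
8. 1 prisoner ← the old quay.  (the old quay: 0G 4P; the new quay: 5G 1P)
9. 2 prisoners → the new quay.  (the old quay: 0G 2P; the new quay: 5G 3P)
10. 1 prisoner ← the old quay.  (the old quay: 0G 3P; the new quay: 5G 2P)
11. 3 prisoners → the new quay.  (the old quay: 0G 0P; the new quay: 5G 5P)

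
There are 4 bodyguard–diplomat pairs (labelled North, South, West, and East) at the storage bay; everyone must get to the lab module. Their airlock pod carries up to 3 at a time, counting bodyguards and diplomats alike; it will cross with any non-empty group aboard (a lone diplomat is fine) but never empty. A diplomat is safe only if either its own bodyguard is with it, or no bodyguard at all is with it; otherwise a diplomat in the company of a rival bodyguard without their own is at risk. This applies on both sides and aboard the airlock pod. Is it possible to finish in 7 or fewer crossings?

Counting alone: each trip to the lab module takes at most 3 across and each return brings at least 1 back, so after t trips out (and t−1 returns) at most 3t − (t−1) of the 8 are across; that first reaches 8 at t = 4, so at least 7 crossings are needed.
The safety rule pushes this higher. Following every safe sequence of crossings, the most of the 8 that can be at the lab module as the airlock pod arrives there on crossing 7 is 7 — never all 8.
So the move cannot be finished within 7 crossings. (The shortest complete plan takes 9:)
1. bodyguard North and diplomat North cross → the lab module.
2. bodyguard North crosses ← the storage bay.
3. bodyguard North, bodyguard South, and diplomat South cross → the lab module.
4. bodyguard North and diplomat North cross ← the storage bay.
5. bodyguard East, bodyguard North, and bodyguard West cross → the lab module.
6. diplomat South crosses ← the storage bay.
7. diplomat North and diplomat South cross → the lab module.
8. diplomat North crosses ← the storage bay.
9. diplomat East, diplomat North, and diplomat West cross → the lab module.

No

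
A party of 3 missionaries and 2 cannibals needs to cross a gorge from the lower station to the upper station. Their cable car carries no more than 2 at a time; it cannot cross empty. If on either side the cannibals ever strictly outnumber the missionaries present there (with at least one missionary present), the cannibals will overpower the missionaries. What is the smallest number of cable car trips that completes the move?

7

Counting alone: each trip to the upper station takes at most 2 across and each return brings at least 1 back, so after t trips out (and t−1 returns) at most 2t − (t−1) of the 5 are across; that first reaches 5 at t = 4, so at least 7 crossings are needed.
The plan below uses exactly 7 crossings, so it is optimal:
1. 2 cannibals → the upper station.  (the lower station: 3M 0C; the upper station: 0M 2C)
2. 1 cannibal ← the lower station.  (the lower station: 3M 1C; the upper station: 0M 1C)
3. 2 missionaries → the upper station.  (the lower station: 1M 1C; the upper station: 2M 1C)
4. 1 missionary ← the lower station.  (the lower station: 2M 1C; the upper station: 1M 1C)
5. 1 missionary and 1 cannibal → the upper station.  (the lower station: 1M 0C; the upper station: 2M 2C)
6. 1 cannibal ← the lower station.  (the lower station: 1M 1C; the upper station: 2M 1C)
7. 1 missionary and 1 cannibal → the upper station.  (the lower station: 0M 0C; the upper station: 3M 2C)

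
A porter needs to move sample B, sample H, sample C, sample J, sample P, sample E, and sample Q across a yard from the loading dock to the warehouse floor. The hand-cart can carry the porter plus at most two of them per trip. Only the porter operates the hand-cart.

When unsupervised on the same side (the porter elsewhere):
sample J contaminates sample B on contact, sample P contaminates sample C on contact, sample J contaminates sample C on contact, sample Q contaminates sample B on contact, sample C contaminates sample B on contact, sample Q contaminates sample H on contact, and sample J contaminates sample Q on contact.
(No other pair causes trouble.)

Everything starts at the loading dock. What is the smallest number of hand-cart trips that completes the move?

Whatever the first load, the items left behind include a forbidden pair without the porter. No opening move is safe, so no plan exists.

impossible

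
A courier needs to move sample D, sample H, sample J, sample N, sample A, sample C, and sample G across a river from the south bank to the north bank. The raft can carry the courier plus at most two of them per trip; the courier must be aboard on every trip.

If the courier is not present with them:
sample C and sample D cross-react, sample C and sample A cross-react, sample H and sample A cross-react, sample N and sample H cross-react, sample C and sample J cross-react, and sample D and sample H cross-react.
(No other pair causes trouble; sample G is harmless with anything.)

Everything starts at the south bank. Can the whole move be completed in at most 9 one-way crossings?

Yes

Yes — this plan uses 9 crossings (≤ 9):
1. Courier goes to the north bank with sample C and sample H.  [the south bank: sample A, sample D, sample G, sample J, sample N | the north bank: sample C, sample H]
2. Courier goes back to the south bank alone.  [the south bank: sample A, sample D, sample G, sample J, sample N | the north bank: sample C, sample H]
3. Courier goes to the north bank with sample J.  [the south bank: sample A, sample D, sample G, sample N | the north bank: sample C, sample H, sample J]
4. Courier goes back to the south bank with sample C.  [the south bank: sample A, sample C, sample D, sample G, sample N | the north bank: sample H, sample J]
5. Courier goes to the north bank with sample A and sample D.  [the south bank: sample C, sample G, sample N | the north bank: sample A, sample D, sample H, sample J]
6. Courier goes back to the south bank with sample H.  [the south bank: sample C, sample G, sample H, sample N | the north bank: sample A, sample D, sample J]
7. Courier goes to the north bank with sample G and sample N.  [the south bank: sample C, sample H | the north bank: sample A, sample D, sample G, sample J, sample N]
8. Courier goes back to the south bank alone.  [the south bank: sample C, sample H | the north bank: sample A, sample D, sample G, sample J, sample N]
9. Courier goes to the north bank with sample C and sample H.  [the south bank: — | the north bank: sample A, sample C, sample D, sample G, sample H, sample J, sample N]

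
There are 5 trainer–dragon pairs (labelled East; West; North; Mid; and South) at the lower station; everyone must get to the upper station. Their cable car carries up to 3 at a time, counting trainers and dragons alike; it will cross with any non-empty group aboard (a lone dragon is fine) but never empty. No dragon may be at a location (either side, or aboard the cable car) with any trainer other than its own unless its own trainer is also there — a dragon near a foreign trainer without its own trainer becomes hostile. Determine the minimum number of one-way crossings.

Counting alone: each trip to the upper station takes at most 3 across and each return brings at least 1 back, so after t trips out (and t−1 returns) at most 3t − (t−1) of the 10 are across; that first reaches 10 at t = 5, so at least 9 crossings are needed.
The safety rule pushes this higher. Following every safe sequence of crossings, the most of the 10 that can be at the upper station as the cable car arrives there on crossing 9 is 9 — never all 10.
So no plan with fewer than 11 crossings exists, and this one achieves 11:
1. dragon East and trainer East cross → the upper station.
2. trainer East crosses ← the lower station.
3. dragon Mid, dragon North, and dragon West cross → the upper station.
4. dragon East crosses ← the lower station.
5. trainer Mid, trainer North, and trainer West cross → the upper station.
6. dragon West and trainer West cross ← the lower station.
7. trainer East, trainer South, and trainer West cross → the upper station.
8. dragon North crosses ← the lower station.
9. dragon East and dragon West cross → the upper station.
10. dragon East crosses ← the lower station.
11. dragon East, dragon North, and dragon South cross → the upper station.

11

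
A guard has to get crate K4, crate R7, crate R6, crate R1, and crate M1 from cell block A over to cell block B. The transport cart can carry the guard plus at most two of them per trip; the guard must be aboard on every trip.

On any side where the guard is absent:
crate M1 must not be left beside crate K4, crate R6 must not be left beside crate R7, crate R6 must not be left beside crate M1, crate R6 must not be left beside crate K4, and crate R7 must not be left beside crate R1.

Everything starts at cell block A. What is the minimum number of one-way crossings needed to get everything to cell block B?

impossible

Whatever the first load, the items left behind include a forbidden pair without the guard. No opening move is safe, so no plan exists.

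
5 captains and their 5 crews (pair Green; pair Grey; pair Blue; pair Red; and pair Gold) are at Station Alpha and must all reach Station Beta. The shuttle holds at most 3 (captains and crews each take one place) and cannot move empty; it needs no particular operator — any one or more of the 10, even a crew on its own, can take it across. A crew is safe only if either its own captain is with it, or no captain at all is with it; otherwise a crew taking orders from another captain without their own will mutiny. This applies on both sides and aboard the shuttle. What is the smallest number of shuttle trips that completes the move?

11

Counting alone: each trip to Station Beta takes at most 3 across and each return brings at least 1 back, so after t trips out (and t−1 returns) at most 3t − (t−1) of the 10 are across; that first reaches 10 at t = 5, so at least 9 crossings are needed.
The safety rule pushes this higher. Following every safe sequence of crossings, the most of the 10 that can be at Station Beta as the shuttle arrives there on crossing 9 is 9 — never all 10.
So no plan with fewer than 11 crossings exists, and this one achieves 11:
1. captain Green and crew Green cross → Station Beta.
2. captain Green crosses ← Station Alpha.
3. crew Blue, crew Grey, and crew Red cross → Station Beta.
4. crew Green crosses ← Station Alpha.
5. captain Blue, captain Grey, and captain Red cross → Station Beta.
6. captain Grey and crew Grey cross ← Station Alpha.
7. captain Gold, captain Green, and captain Grey cross → Station Beta.
8. crew Blue crosses ← Station Alpha.
9. crew Green and crew Grey cross → Station Beta.
10. crew Green crosses ← Station Alpha.
11. crew Blue, crew Gold, and crew Green cross → Station Beta.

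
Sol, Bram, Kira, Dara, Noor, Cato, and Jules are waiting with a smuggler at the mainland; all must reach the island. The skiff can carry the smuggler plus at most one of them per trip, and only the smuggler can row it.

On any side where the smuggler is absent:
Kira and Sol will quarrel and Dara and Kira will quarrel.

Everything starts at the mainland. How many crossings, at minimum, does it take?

Counting alone: the smuggler can take at most 1 across per trip to the island, so moving all 7 needs at least 7 loaded trips out, with a return between consecutive ones — at least 13 crossings.
The safety rule pushes this higher. Following every safe sequence of crossings, the most of the 7 that can be at the island as the skiff arrives there on crossing 13 is 6 — never all 7.
So no plan with fewer than 15 crossings exists, and this one achieves 15:
1. Smuggler goes to the island with Kira.  [the mainland: Bram, Cato, Dara, Jules, Noor, Sol | the island: Kira]
2. Smuggler goes back to the mainland alone.  [the mainland: Bram, Cato, Dara, Jules, Noor, Sol | the island: Kira]
3. Smuggler goes to the island with Sol.  [the mainland: Bram, Cato, Dara, Jules, Noor | the island: Kira, Sol]
4. Smuggler goes back to the mainland with Kira.  [the mainland: Bram, Cato, Dara, Jules, Kira, Noor | the island: Sol]
5. Smuggler goes to the island with Dara.  [the mainland: Bram, Cato, Jules, Kira, Noor | the island: Dara, Sol]
6. Smuggler goes back to the mainland alone.  [the mainland: Bram, Cato, Jules, Kira, Noor | the island: Dara, Sol]
7. Smuggler goes to the island with Bram.  [the mainland: Cato, Jules, Kira, Noor | the island: Bram, Dara, Sol]
8. Smuggler goes back to the mainland alone.  [the mainland: Cato, Jules, Kira, Noor | the island: Bram, Dara, Sol]
9. Smuggler goes to the island with Noor.  [the mainland: Cato, Jules, Kira | the island: Bram, Dara, Noor, Sol]
10. Smuggler goes back to the mainland alone.  [the mainland: Cato, Jules, Kira | the island: Bram, Dara, Noor, Sol]
11. Smuggler goes to the island with Cato.  [the mainland: Jules, Kira | the island: Bram, Cato, Dara, Noor, Sol]
12. Smuggler goes back to the mainland alone.  [the mainland: Jules, Kira | the island: Bram, Cato, Dara, Noor, Sol]
13. Smuggler goes to the island with Jules.  [the mainland: Kira | the island: Bram, Cato, Dara, Jules, Noor, Sol]
14. Smuggler goes back to the mainland alone.  [the mainland: Kira | the island: Bram, Cato, Dara, Jules, Noor, Sol]
15. Smuggler goes to the island with Kira.  [the mainland: — | the island: Bram, Cato, Dara, Jules, Kira, Noor, Sol]

15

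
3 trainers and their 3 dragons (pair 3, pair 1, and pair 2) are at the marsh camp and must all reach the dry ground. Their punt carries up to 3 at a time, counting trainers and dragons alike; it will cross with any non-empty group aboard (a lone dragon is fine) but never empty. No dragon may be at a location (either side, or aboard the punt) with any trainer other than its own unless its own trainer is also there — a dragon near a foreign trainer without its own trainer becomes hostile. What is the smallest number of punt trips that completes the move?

5

Counting alone: each trip to the dry ground takes at most 3 across and each return brings at least 1 back, so after t trips out (and t−1 returns) at most 3t − (t−1) of the 6 are across; that first reaches 6 at t = 3, so at least 5 crossings are needed.
The plan below uses exactly 5 crossings, so it is optimal:
1. dragon 3 and trainer 3 cross → the dry ground.
2. trainer 3 crosses ← the marsh camp.
3. trainer 1, trainer 2, and trainer 3 cross → the dry ground.
4. dragon 3 crosses ← the marsh camp.
5. dragon 1, dragon 2, and dragon 3 cross → the dry ground.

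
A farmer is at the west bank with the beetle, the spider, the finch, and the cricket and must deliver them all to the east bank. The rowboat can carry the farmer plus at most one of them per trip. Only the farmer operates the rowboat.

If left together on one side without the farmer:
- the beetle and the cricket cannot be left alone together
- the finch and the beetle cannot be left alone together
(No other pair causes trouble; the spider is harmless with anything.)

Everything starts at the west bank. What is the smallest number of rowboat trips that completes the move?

Counting alone: the farmer can take at most 1 across per trip to the east bank, so moving all 4 needs at least 4 loaded trips out, with a return between consecutive ones — at least 7 crossings.
The safety rule pushes this higher. Following every safe sequence of crossings, the most of the 4 that can be at the east bank as the rowboat arrives there on crossing 7 is 3 — never all 4.
So no plan with fewer than 9 crossings exists, and this one achieves 9:
1. Farmer goes to the east bank with the beetle.
2. Farmer goes back to the west bank alone.
3. Farmer goes to the east bank with the spider.
4. Farmer goes back to the west bank alone.
5. Farmer goes to the east bank with the finch.
6. Farmer goes back to the west bank with the beetle.
7. Farmer goes to the east bank with the cricket.
8. Farmer goes back to the west bank alone.
9. Farmer goes to the east bank with the beetle.

9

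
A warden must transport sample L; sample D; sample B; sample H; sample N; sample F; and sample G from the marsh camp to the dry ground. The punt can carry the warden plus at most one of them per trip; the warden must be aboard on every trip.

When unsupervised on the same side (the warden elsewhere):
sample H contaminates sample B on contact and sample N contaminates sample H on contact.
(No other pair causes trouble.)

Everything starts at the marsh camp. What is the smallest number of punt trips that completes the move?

15

Counting alone: the warden can take at most 1 across per trip to the dry ground, so moving all 7 needs at least 7 loaded trips out, with a return between consecutive ones — at least 13 crossings.
The safety rule pushes this higher. Following every safe sequence of crossings, the most of the 7 that can be at the dry ground as the punt arrives there on crossing 13 is 6 — never all 7.
So no plan with fewer than 15 crossings exists, and this one achieves 15:
1. Warden goes to the dry ground with sample H.
2. Warden goes back to the marsh camp alone.
3. Warden goes to the dry ground with sample L.
4. Warden goes back to the marsh camp alone.
5. Warden goes to the dry ground with sample D.
6. Warden goes back to the marsh camp alone.
7. Warden goes to the dry ground with sample B.
8. Warden goes back to the marsh camp with sample H.
9. Warden goes to the dry ground with sample N.
10. Warden goes back to the marsh camp alone.
11. Warden goes to the dry ground with sample F.
12. Warden goes back to the marsh camp alone.
13. Warden goes to the dry ground with sample G.
14. Warden goes back to the marsh camp alone.
15. Warden goes to the dry ground with sample H.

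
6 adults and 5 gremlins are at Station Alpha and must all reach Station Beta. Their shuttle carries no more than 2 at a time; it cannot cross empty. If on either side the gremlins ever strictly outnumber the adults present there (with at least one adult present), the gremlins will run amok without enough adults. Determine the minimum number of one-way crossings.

19

Counting alone: each trip to Station Beta takes at most 2 across and each return brings at least 1 back, so after t trips out (and t−1 returns) at most 2t − (t−1) of the 11 are across; that first reaches 11 at t = 10, so at least 19 crossings are needed.
The plan below uses exactly 19 crossings, so it is optimal:
1. 2 gremlins → Station Beta.  (Station Alpha: 6A 3G; Station Beta: 0A 2G)
2. 1 gremlin ← Station Alpha.  (Station Alpha: 6A 4G; Station Beta: 0A 1G)
3. 2 gremlins → Station Beta.  (Station Alpha: 6A 2G; Station Beta: 0A 3G)
4. 1 gremlin ← Station Alpha.  (Station Alpha: 6A 3G; Station Beta: 0A 2G)
5. 2 adults → Station Beta.  (Station Alpha: 4A 3G; Station Beta: 2A 2G)
6. 1 gremlin ← Station Alpha.  (Station Alpha: 4A 4G; Station Beta: 2A 1G)
7. 1 adult and 1 gremlin → Station Beta.  (Station Alpha: 3A 3G; Station Beta: 3A 2G)
8. 1 adult ← Station Alpha.  (Station Alpha: 4A 3G; Station Beta: 2A 2G)
9. 1 adult and 1 gremlin → Station Beta.  (Station Alpha: 3A 2G; Station Beta: 3A 3G)
10. 1 gremlin ← Station Alpha.  (Station Alpha: 3A 3G; Station Beta: 3A 2G)
11. 1 adult and 1 gremlin → Station Beta.  (Station Alpha: 2A 2G; Station Beta: 4A 3G)
12. 1 adult ← Station Alpha.  (Station Alpha: 3A 2G; Station Beta: 3A 3G)
13. 1 adult and 1 gremlin → Station Beta.  (Station Alpha: 2A 1G; Station Beta: 4A 4G)
14. 1 gremlin ← Station Alpha.  (Station Alpha: 2A 2G; Station Beta: 4A 3G)
15. 1 adult and 1 gremlin → Station Beta.  (Station Alpha: 1A 1G; Station Beta: 5A 4G)
16. 1 adult ← Station Alpha.  (Station Alpha: 2A 1G; Station Beta: 4A 4G)
17. 1 adult and 1 gremlin → Station Beta.  (Station Alpha: 1A 0G; Station Beta: 5A 5G)
18. 1 gremlin ← Station Alpha.  (Station Alpha: 1A 1G; Station Beta: 5A 4G)
19. 1 adult and 1 gremlin → Station Beta.  (Station Alpha: 0A 0G; Station Beta: 6A 5G)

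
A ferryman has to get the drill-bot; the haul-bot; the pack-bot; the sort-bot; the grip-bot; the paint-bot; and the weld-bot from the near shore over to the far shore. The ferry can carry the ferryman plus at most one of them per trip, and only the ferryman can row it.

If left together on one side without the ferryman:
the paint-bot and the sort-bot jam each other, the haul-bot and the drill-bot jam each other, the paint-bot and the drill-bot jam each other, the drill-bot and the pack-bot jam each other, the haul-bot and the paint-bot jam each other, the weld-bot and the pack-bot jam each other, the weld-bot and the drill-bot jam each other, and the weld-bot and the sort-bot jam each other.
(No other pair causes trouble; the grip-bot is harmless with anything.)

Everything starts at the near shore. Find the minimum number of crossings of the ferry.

impossible

Whatever the first load, the items left behind include a forbidden pair without the ferryman. No opening move is safe, so no plan exists.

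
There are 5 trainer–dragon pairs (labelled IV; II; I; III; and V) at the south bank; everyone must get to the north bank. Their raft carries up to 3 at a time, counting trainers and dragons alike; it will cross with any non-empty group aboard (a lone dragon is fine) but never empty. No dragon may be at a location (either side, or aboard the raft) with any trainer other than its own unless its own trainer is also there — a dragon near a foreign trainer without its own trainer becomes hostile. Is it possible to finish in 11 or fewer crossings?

Yes — this plan uses 11 crossings (≤ 11):
1. dragon IV and trainer IV cross → the north bank.
2. trainer IV crosses ← the south bank.
3. dragon I, dragon II, and dragon III cross → the north bank.
4. dragon IV crosses ← the south bank.
5. trainer I, trainer II, and trainer III cross → the north bank.
6. dragon II and trainer II cross ← the south bank.
7. trainer II, trainer IV, and trainer V cross → the north bank.
8. dragon I crosses ← the south bank.
9. dragon II and dragon IV cross → the north bank.
10. dragon IV crosses ← the south bank.
11. dragon I, dragon IV, and dragon V cross → the north bank.

Yes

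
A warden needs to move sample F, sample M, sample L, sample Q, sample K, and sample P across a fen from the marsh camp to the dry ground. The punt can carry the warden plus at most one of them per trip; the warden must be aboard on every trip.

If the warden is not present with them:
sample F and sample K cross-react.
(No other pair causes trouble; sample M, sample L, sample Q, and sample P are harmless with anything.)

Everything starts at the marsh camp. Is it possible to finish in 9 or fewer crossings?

No

Counting alone: the warden can take at most 1 across per trip to the dry ground, so moving all 6 needs at least 6 loaded trips out, with a return between consecutive ones — at least 11 crossings.
Since 9 < 11, 9 crossings cannot be enough. (The shortest complete plan in fact takes 11:)
1. Warden goes to the dry ground with sample F.  [the marsh camp: sample K, sample L, sample M, sample P, sample Q | the dry ground: sample F]
2. Warden goes back to the marsh camp alone.  [the marsh camp: sample K, sample L, sample M, sample P, sample Q | the dry ground: sample F]
3. Warden goes to the dry ground with sample M.  [the marsh camp: sample K, sample L, sample P, sample Q | the dry ground: sample F, sample M]
4. Warden goes back to the marsh camp alone.  [the marsh camp: sample K, sample L, sample P, sample Q | the dry ground: sample F, sample M]
5. Warden goes to the dry ground with sample L.  [the marsh camp: sample K, sample P, sample Q | the dry ground: sample F, sample L, sample M]
6. Warden goes back to the marsh camp alone.  [the marsh camp: sample K, sample P, sample Q | the dry ground: sample F, sample L, sample M]
7. Warden goes to the dry ground with sample Q.  [the marsh camp: sample K, sample P | the dry ground: sample F, sample L, sample M, sample Q]
8. Warden goes back to the marsh camp alone.  [the marsh camp: sample K, sample P | the dry ground: sample F, sample L, sample M, sample Q]
9. Warden goes to the dry ground with sample P.  [the marsh camp: sample K | the dry ground: sample F, sample L, sample M, sample P, sample Q]
10. Warden goes back to the marsh camp alone.  [the marsh camp: sample K | the dry ground: sample F, sample L, sample M, sample P, sample Q]
11. Warden goes to the dry ground with sample K.  [the marsh camp: — | the dry ground: sample F, sample K, sample L, sample M, sample P, sample Q]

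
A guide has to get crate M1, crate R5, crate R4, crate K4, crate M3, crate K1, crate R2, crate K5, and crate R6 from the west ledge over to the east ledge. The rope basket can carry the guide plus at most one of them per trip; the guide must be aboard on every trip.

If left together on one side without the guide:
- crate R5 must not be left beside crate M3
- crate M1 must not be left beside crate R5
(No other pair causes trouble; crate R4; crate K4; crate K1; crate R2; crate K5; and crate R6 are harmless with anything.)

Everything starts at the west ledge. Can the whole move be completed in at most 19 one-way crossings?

Yes — this plan uses 19 crossings (≤ 19):
1. Guide goes to the east ledge with crate R5.
2. Guide goes back to the west ledge alone.
3. Guide goes to the east ledge with crate M1.
4. Guide goes back to the west ledge with crate R5.
5. Guide goes to the east ledge with crate M3.
6. Guide goes back to the west ledge alone.
7. Guide goes to the east ledge with crate R4.
8. Guide goes back to the west ledge alone.
9. Guide goes to the east ledge with crate K4.
10. Guide goes back to the west ledge alone.
11. Guide goes to the east ledge with crate K1.
12. Guide goes back to the west ledge alone.
13. Guide goes to the east ledge with crate R2.
14. Guide goes back to the west ledge alone.
15. Guide goes to the east ledge with crate K5.
16. Guide goes back to the west ledge alone.
17. Guide goes to the east ledge with crate R6.
18. Guide goes back to the west ledge alone.
19. Guide goes to the east ledge with crate R5.

Yes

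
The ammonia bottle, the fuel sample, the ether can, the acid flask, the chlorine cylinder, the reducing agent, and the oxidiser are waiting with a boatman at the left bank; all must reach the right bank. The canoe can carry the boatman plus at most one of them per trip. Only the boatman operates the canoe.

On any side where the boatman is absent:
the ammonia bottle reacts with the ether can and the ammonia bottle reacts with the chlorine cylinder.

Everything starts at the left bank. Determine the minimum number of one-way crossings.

Counting alone: the boatman can take at most 1 across per trip to the right bank, so moving all 7 needs at least 7 loaded trips out, with a return between consecutive ones — at least 13 crossings.
The safety rule pushes this higher. Following every safe sequence of crossings, the most of the 7 that can be at the right bank as the canoe arrives there on crossing 13 is 6 — never all 7.
So no plan with fewer than 15 crossings exists, and this one achieves 15:
1. Boatman goes to the right bank with the ammonia bottle.  [the left bank: the acid flask, the chlorine cylinder, the ether can, the fuel sample, the oxidiser, the reducing agent | the right bank: the ammonia bottle]
2. Boatman goes back to the left bank alone.  [the left bank: the acid flask, the chlorine cylinder, the ether can, the fuel sample, the oxidiser, the reducing agent | the right bank: the ammonia bottle]
3. Boatman goes to the right bank with the fuel sample.  [the left bank: the acid flask, the chlorine cylinder, the ether can, the oxidiser, the reducing agent | the right bank: the ammonia bottle, the fuel sample]
4. Boatman goes back to the left bank alone.  [the left bank: the acid flask, the chlorine cylinder, the ether can, the oxidiser, the reducing agent | the right bank: the ammonia bottle, the fuel sample]
5. Boatman goes to the right bank with the ether can.  [the left bank: the acid flask, the chlorine cylinder, the oxidiser, the reducing agent | the right bank: the ammonia bottle, the ether can, the fuel sample]
6. Boatman goes back to the left bank with the ammonia bottle.  [the left bank: the acid flask, the ammonia bottle, the chlorine cylinder, the oxidiser, the reducing agent | the right bank: the ether can, the fuel sample]
7. Boatman goes to the right bank with the chlorine cylinder.  [the left bank: the acid flask, the ammonia bottle, the oxidiser, the reducing agent | the right bank: the chlorine cylinder, the ether can, the fuel sample]
8. Boatman goes back to the left bank alone.  [the left bank: the acid flask, the ammonia bottle, the oxidiser, the reducing agent | the right bank: the chlorine cylinder, the ether can, the fuel sample]
9. Boatman goes to the right bank with the acid flask.  [the left bank: the ammonia bottle, the oxidiser, the reducing agent | the right bank: the acid flask, the chlorine cylinder, the ether can, the fuel sample]
10. Boatman goes back to the left bank alone.  [the left bank: the ammonia bottle, the oxidiser, the reducing agent | the right bank: the acid flask, the chlorine cylinder, the ether can, the fuel sample]
11. Boatman goes to the right bank with the reducing agent.  [the left bank: the ammonia bottle, the oxidiser | the right bank: the acid flask, the chlorine cylinder, the ether can, the fuel sample, the reducing agent]
12. Boatman goes back to the left bank alone.  [the left bank: the ammonia bottle, the oxidiser | the right bank: the acid flask, the chlorine cylinder, the ether can, the fuel sample, the reducing agent]
13. Boatman goes to the right bank with the oxidiser.  [the left bank: the ammonia bottle | the right bank: the acid flask, the chlorine cylinder, the ether can, the fuel sample, the oxidiser, the reducing agent]
14. Boatman goes back to the left bank alone.  [the left bank: the ammonia bottle | the right bank: the acid flask, the chlorine cylinder, the ether can, the fuel sample, the oxidiser, the reducing agent]
15. Boatman goes to the right bank with the ammonia bottle.  [the left bank: — | the right bank: the acid flask, the ammonia bottle, the chlorine cylinder, the ether can, the fuel sample, the oxidiser, the reducing agent]

15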